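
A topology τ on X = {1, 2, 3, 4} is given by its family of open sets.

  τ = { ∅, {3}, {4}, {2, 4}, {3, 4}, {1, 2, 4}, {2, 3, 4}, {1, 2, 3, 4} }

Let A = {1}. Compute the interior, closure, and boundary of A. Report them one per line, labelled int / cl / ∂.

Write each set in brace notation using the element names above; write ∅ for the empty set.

int(A) = ∅
cl(A)  = {1}
∂A     = {1}

open subsets of A: ∅; so int(A) = ∅
closure: X∖int(X∖A) = X∖{2, 3, 4} = {1}
∂A = {1} minus ∅ = {1}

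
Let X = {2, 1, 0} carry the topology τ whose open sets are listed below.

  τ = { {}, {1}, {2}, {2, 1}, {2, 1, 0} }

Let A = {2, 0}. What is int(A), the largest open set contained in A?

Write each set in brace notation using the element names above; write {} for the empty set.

{2}

U open, U⊆A: {}, {2}. int(A) = ⋃ = {2}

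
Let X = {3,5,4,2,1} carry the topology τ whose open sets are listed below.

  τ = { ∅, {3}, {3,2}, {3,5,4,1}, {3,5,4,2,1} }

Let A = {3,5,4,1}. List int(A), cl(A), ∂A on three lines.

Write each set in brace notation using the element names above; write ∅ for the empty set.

int(A) = {3,5,4,1}
cl(A)  = {3,5,4,2,1}
∂A     = {2}

opens ⊆ A: ∅, {3}, {3,5,4,1}; union → int = {3,5,4,1}
complement {2}; its interior ∅; cl(A) = X∖∅ = {3,5,4,2,1}
boundary = {3,5,4,2,1} ∖ {3,5,4,1} = {2}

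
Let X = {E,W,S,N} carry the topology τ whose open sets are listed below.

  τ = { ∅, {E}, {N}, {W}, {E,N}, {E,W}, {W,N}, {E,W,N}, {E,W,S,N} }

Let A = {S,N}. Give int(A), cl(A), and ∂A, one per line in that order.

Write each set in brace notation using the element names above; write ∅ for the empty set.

int(A) = {N}
cl(A)  = {S,N}
∂A     = {S}

opens ⊆ A: ∅, {N}; union → int = {N}
complement {E,W}; its interior {E,W}; cl(A) = X∖{E,W} = {S,N}
boundary = {S,N} ∖ {N} = {S}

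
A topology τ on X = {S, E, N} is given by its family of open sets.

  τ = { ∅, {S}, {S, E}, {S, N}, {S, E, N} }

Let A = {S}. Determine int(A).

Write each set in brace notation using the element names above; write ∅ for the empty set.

{S}

open subsets of A: ∅, {S}; so int(A) = {S}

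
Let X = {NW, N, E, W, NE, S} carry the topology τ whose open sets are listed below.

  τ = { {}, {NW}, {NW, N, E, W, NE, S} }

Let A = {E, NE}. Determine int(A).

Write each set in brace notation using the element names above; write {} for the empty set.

interior: largest open inside A is {} (from {})

{}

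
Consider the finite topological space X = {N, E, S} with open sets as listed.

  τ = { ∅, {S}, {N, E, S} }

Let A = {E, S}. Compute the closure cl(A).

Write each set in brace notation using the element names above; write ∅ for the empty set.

X∖A={N}, int(X∖A)=∅, hence cl(A)={N, E, S}

{N, E, S}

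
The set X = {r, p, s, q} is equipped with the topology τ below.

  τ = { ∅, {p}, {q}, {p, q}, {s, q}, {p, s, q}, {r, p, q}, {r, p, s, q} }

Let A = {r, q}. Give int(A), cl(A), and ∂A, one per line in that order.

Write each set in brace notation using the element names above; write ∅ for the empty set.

open subsets of A: ∅, {q}; so int(A) = {q}
closure: X∖int(X∖A) = X∖{p} = {r, s, q}
∂A = {r, s, q} minus {q} = {r, s}

int(A) = {q}
cl(A)  = {r, s, q}
∂A     = {r, s}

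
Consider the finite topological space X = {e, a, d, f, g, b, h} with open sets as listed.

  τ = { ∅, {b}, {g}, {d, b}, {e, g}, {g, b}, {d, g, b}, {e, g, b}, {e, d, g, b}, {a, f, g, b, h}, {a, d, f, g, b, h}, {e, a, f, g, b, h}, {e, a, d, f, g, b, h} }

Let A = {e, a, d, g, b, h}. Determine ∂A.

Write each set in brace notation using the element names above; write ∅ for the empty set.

{a, f, h}

interior: largest open inside A is {e, d, g, b} (from ∅, {b}, {g}, {g, b}, {e, g}, {d, b}, {e, g, b}, {d, g, b}, {e, d, g, b})
cl via duality: int({f}) = ∅, so X∖∅ = {e, a, d, f, g, b, h}
cl∖int = {a, f, h}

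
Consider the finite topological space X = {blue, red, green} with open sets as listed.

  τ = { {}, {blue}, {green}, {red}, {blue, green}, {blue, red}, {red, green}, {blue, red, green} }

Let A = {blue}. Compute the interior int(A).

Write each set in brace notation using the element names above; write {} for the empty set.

{blue}

U open, U⊆A: {}, {blue}. int(A) = ⋃ = {blue}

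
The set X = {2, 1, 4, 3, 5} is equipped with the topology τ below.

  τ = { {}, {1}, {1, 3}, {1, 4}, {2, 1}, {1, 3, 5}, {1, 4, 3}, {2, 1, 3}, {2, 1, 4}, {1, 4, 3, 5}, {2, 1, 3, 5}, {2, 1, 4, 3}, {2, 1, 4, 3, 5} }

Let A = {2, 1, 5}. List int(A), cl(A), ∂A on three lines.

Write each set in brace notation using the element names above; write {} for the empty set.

int(A) = {2, 1}
cl(A)  = {2, 1, 4, 3, 5}
∂A     = {4, 3, 5}

open subsets of A: {}, {1}, {2, 1}; so int(A) = {2, 1}
closure: X∖int(X∖A) = X∖{} = {2, 1, 4, 3, 5}
∂A = {2, 1, 4, 3, 5} minus {2, 1} = {4, 3, 5}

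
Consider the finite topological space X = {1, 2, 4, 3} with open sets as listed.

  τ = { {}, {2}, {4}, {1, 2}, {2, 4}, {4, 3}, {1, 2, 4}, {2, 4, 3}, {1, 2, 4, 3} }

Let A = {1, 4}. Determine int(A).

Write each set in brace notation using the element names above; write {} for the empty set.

opens ⊆ A: {}, {4}; union → int = {4}

{4}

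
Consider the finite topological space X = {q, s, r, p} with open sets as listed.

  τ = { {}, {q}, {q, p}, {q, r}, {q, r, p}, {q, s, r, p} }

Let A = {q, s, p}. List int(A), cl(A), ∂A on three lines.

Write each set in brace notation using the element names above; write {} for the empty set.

int(A) = {q, p}
cl(A)  = {q, s, r, p}
∂A     = {s, r}

open subsets of A: {}, {q}, {q, p}; so int(A) = {q, p}
closure: X∖int(X∖A) = X∖{} = {q, s, r, p}
∂A = {q, s, r, p} minus {q, p} = {s, r}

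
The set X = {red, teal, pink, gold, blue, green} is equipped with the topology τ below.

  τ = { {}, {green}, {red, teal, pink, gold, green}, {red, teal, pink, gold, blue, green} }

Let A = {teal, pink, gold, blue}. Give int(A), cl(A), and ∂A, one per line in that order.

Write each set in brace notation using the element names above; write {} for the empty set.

open subsets of A: {}; so int(A) = {}
closure: X∖int(X∖A) = X∖{green} = {red, teal, pink, gold, blue}
∂A = {red, teal, pink, gold, blue} minus {} = {red, teal, pink, gold, blue}

int(A) = {}
cl(A)  = {red, teal, pink, gold, blue}
∂A     = {red, teal, pink, gold, blue}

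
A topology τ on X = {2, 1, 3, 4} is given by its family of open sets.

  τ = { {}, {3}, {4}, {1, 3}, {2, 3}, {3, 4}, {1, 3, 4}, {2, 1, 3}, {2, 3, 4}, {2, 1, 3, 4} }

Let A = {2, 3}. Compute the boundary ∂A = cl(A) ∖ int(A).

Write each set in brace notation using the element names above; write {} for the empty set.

interior: largest open inside A is {2, 3} (from {}, {3}, {2, 3})
cl via duality: int({1, 4}) = {4}, so X∖{4} = {2, 1, 3}
cl∖int = {1}

{1}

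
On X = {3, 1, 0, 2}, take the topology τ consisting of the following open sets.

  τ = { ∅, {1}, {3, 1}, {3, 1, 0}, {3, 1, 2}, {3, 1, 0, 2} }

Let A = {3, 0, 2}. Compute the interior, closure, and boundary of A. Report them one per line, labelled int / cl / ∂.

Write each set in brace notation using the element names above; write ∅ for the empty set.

int(A) = ∅
cl(A)  = {3, 0, 2}
∂A     = {3, 0, 2}

interior: largest open inside A is ∅ (from ∅)
cl via duality: int({1}) = {1}, so X∖{1} = {3, 0, 2}
cl∖int = {3, 0, 2}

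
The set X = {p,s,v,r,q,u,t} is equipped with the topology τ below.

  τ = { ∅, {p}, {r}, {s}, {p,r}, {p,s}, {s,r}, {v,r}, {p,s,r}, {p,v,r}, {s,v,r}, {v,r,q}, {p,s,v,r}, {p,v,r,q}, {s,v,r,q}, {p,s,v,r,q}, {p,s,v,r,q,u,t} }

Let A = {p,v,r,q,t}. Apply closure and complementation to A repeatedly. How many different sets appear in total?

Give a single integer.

6

complement {s,u}; its interior {s}; cl(A) = X∖{s} = {p,v,r,q,u,t}
With k = closure, c = complement:
  1. A     = {p,v,r,q,t}
  2. kA    = {p,v,r,q,u,t}
  3. cA    = {s,u}
  4. ckA   = {s}
  5. kcA   = {s,u,t}
  6. ckcA  = {p,v,r,q}
k, c of each give nothing new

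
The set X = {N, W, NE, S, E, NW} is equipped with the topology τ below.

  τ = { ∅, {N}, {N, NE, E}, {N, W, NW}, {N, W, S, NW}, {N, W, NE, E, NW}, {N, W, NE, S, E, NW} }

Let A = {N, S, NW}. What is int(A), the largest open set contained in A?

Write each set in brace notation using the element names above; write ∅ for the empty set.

U open, U⊆A: ∅, {N}. int(A) = ⋃ = {N}

{N}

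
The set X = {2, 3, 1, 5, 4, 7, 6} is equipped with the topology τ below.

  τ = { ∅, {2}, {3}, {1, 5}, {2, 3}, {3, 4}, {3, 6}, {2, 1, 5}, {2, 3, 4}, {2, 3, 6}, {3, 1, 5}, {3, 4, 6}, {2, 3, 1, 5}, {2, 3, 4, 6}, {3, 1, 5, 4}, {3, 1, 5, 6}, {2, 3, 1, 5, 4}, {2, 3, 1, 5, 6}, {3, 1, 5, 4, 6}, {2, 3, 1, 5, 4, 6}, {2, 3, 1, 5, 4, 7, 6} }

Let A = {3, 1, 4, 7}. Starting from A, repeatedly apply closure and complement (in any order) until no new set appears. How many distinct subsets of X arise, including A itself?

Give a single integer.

cl via duality: int({2, 5, 6}) = {2}, so X∖{2} = {3, 1, 5, 4, 7, 6}
Write k for closure, c for complement:
  1. A     = {3, 1, 4, 7}
  2. kA    = {3, 1, 5, 4, 7, 6}
  3. cA    = {2, 5, 6}
  4. ckA   = {2}
  5. kcA   = {2, 1, 5, 7, 6}
  6. kckA  = {2, 7}
  7. ckcA  = {3, 4}
  8. ckckA = {3, 1, 5, 4, 6}
  9. kckcA = {3, 4, 7, 6}
  10. ckckcA = {2, 1, 5}
  11. kckckcA = {2, 1, 5, 7}
  12. ckckckcA = {3, 4, 6}
applying k or c yields no new set

12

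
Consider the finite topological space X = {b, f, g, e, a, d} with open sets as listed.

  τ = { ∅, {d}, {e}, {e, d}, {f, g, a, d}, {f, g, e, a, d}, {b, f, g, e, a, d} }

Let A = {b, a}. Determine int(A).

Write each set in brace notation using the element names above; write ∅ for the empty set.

∅

open subsets of A: ∅; so int(A) = ∅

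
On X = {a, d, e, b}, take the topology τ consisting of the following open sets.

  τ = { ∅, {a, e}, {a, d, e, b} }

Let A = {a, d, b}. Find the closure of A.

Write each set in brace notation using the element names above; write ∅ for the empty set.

{a, d, e, b}

cl via duality: int({e}) = ∅, so X∖∅ = {a, d, e, b}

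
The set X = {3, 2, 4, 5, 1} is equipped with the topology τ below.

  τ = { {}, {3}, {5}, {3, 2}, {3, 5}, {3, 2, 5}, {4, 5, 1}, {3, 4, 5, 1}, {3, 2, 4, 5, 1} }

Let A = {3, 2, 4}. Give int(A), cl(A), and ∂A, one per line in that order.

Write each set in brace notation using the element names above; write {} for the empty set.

int(A) = {3, 2}
cl(A)  = {3, 2, 4, 1}
∂A     = {4, 1}

U open, U⊆A: {}, {3}, {3, 2}. int(A) = ⋃ = {3, 2}
X∖A={5, 1}, int(X∖A)={5}, hence cl(A)={3, 2, 4, 1}
∂A: remove int from cl → {4, 1}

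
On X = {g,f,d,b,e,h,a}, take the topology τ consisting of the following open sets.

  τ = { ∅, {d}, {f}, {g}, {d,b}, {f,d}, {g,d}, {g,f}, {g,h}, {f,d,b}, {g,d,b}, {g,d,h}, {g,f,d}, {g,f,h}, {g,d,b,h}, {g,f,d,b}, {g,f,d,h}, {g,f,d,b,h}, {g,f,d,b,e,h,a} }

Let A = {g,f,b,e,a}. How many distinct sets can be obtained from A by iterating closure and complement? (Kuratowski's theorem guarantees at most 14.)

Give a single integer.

closure: X∖int(X∖A) = X∖{d} = {g,f,b,e,h,a}
Let k=closure and c=complement:
  1. A     = {g,f,b,e,a}
  2. kA    = {g,f,b,e,h,a}
  3. cA    = {d,h}
  4. ckA   = {d}
  5. kcA   = {d,b,e,h,a}
  6. kckA  = {d,b,e,a}
  7. ckcA  = {g,f}
  8. ckckA = {g,f,h}
  9. kckcA = {g,f,e,h,a}
  10. ckckcA = {d,b}
— saturated at 10

10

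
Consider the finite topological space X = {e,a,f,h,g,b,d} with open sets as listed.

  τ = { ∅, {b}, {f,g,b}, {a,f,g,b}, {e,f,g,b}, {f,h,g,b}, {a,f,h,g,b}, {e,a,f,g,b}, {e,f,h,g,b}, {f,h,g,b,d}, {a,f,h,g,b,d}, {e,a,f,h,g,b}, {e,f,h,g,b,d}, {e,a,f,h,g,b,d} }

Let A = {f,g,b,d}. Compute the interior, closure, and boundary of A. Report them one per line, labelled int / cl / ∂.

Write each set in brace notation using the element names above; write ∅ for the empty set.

int(A) = {f,g,b}
cl(A)  = {e,a,f,h,g,b,d}
∂A     = {e,a,h,d}

interior: largest open inside A is {f,g,b} (from ∅, {b}, {f,g,b})
cl via duality: int({e,a,h}) = ∅, so X∖∅ = {e,a,f,h,g,b,d}
cl∖int = {e,a,h,d}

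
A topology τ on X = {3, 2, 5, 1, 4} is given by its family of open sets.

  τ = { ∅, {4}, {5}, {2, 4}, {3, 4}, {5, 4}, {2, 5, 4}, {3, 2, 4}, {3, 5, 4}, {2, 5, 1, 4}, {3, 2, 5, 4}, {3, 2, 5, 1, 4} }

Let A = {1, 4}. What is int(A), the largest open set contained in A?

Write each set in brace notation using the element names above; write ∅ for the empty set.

open subsets of A: ∅, {4}; so int(A) = {4}

{4}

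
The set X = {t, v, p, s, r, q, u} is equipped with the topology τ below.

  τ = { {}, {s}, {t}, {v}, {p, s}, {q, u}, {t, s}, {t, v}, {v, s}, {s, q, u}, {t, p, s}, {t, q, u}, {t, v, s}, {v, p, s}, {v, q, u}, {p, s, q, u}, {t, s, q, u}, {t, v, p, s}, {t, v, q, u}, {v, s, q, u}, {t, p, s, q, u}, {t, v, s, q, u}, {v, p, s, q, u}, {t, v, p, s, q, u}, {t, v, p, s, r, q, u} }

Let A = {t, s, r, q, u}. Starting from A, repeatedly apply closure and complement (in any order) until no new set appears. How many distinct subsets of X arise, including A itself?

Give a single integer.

complement {v, p}; its interior {v}; cl(A) = X∖{v} = {t, p, s, r, q, u}
With k = closure, c = complement:
  1. A     = {t, s, r, q, u}
  2. kA    = {t, p, s, r, q, u}
  3. cA    = {v, p}
  4. ckA   = {v}
  5. kcA   = {v, p, r}
  6. kckA  = {v, r}
  7. ckcA  = {t, s, q, u}
  8. ckckA = {t, p, s, q, u}
k, c of each give nothing new

8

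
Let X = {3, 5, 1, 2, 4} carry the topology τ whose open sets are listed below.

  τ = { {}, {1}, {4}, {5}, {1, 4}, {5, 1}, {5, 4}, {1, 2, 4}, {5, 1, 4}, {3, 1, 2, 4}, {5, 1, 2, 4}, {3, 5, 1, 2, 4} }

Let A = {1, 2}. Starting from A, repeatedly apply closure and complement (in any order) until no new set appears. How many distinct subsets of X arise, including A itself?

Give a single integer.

6

cl via duality: int({3, 5, 4}) = {5, 4}, so X∖{5, 4} = {3, 1, 2}
Write k for closure, c for complement:
  1. A     = {1, 2}
  2. kA    = {3, 1, 2}
  3. cA    = {3, 5, 4}
  4. ckA   = {5, 4}
  5. kcA   = {3, 5, 2, 4}
  6. ckcA  = {1}
applying k or c yields no new set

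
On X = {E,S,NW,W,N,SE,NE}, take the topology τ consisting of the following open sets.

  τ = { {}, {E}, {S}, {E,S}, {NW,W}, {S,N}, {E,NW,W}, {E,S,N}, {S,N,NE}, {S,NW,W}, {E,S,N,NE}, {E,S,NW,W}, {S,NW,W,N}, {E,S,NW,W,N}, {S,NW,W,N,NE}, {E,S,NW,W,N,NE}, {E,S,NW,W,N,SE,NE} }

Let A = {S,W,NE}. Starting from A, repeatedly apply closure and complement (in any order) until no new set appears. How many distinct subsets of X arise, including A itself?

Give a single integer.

closure: X∖int(X∖A) = X∖{E} = {S,NW,W,N,SE,NE}
Let k=closure and c=complement:
  1. A     = {S,W,NE}
  2. kA    = {S,NW,W,N,SE,NE}
  3. cA    = {E,NW,N,SE}
  4. ckA   = {E}
  5. kcA   = {E,NW,W,N,SE,NE}
  6. kckA  = {E,SE}
  7. ckcA  = {S}
  8. ckckA = {S,NW,W,N,NE}
  9. kckcA = {S,N,SE,NE}
  10. ckckcA = {E,NW,W}
  11. kckckcA = {E,NW,W,SE}
  12. ckckckcA = {S,N,NE}
— saturated at 12

12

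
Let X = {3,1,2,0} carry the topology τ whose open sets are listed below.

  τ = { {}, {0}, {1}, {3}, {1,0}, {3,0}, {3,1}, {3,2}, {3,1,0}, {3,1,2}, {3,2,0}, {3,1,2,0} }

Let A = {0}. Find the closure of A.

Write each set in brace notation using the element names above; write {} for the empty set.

{0}

complement {3,1,2}; its interior {3,1,2}; cl(A) = X∖{3,1,2} = {0}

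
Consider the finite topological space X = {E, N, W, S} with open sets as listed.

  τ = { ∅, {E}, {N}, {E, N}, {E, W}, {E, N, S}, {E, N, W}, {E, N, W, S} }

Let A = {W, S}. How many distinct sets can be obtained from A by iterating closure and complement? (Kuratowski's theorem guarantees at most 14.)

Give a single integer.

4

X∖A={E, N}, int(X∖A)={E, N}, hence cl(A)={W, S}
Orbit (k=closure, c=complement):
  1. A     = {W, S}
  2. cA    = {E, N}
  3. kcA   = {E, N, W, S}
  4. ckcA  = ∅
(closed under both — stop)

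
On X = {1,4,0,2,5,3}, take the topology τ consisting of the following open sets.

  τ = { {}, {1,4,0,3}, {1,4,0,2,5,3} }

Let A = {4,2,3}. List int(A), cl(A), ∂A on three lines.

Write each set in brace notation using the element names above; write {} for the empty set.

interior: largest open inside A is {} (from {})
cl via duality: int({1,0,5}) = {}, so X∖{} = {1,4,0,2,5,3}
cl∖int = {1,4,0,2,5,3}

int(A) = {}
cl(A)  = {1,4,0,2,5,3}
∂A     = {1,4,0,2,5,3}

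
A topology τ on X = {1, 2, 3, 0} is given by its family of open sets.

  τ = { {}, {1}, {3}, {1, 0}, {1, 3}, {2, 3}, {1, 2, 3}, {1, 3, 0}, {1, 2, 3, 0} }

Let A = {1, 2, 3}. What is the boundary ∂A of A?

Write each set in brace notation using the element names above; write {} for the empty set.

{0}

open subsets of A: {}, {3}, {1}, {1, 3}, {2, 3}, {1, 2, 3}; so int(A) = {1, 2, 3}
closure: X∖int(X∖A) = X∖{} = {1, 2, 3, 0}
∂A = {1, 2, 3, 0} minus {1, 2, 3} = {0}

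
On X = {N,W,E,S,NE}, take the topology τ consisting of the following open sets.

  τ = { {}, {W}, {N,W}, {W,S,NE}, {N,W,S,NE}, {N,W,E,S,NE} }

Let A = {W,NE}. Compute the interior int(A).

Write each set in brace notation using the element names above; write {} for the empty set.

open subsets of A: {}, {W}; so int(A) = {W}

{W}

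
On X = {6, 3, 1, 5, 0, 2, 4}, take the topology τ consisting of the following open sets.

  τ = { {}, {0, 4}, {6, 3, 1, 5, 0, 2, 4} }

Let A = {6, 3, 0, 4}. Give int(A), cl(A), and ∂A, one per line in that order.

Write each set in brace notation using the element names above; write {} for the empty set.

open subsets of A: {}, {0, 4}; so int(A) = {0, 4}
closure: X∖int(X∖A) = X∖{} = {6, 3, 1, 5, 0, 2, 4}
∂A = {6, 3, 1, 5, 0, 2, 4} minus {0, 4} = {6, 3, 1, 5, 2}

int(A) = {0, 4}
cl(A)  = {6, 3, 1, 5, 0, 2, 4}
∂A     = {6, 3, 1, 5, 2}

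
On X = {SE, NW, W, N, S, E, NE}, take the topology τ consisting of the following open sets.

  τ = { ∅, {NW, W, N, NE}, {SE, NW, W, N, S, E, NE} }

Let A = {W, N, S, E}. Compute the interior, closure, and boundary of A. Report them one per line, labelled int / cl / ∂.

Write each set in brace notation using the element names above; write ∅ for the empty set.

open subsets of A: ∅; so int(A) = ∅
closure: X∖int(X∖A) = X∖∅ = {SE, NW, W, N, S, E, NE}
∂A = {SE, NW, W, N, S, E, NE} minus ∅ = {SE, NW, W, N, S, E, NE}

int(A) = ∅
cl(A)  = {SE, NW, W, N, S, E, NE}
∂A     = {SE, NW, W, N, S, E, NE}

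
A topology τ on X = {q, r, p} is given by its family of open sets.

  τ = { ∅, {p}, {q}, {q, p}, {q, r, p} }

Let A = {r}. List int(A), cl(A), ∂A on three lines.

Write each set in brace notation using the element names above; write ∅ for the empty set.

int(A) = ∅
cl(A)  = {r}
∂A     = {r}

interior: largest open inside A is ∅ (from ∅)
cl via duality: int({q, p}) = {q, p}, so X∖{q, p} = {r}
cl∖int = {r}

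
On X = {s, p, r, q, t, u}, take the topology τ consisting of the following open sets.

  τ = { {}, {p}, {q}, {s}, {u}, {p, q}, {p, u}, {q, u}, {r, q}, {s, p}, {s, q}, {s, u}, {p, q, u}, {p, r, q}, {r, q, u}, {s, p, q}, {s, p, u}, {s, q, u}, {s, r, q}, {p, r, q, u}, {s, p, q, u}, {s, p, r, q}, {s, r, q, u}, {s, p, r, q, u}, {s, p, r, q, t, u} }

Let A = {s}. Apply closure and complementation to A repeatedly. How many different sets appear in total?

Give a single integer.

4

cl via duality: int({p, r, q, t, u}) = {p, r, q, u}, so X∖{p, r, q, u} = {s, t}
Write k for closure, c for complement:
  1. A     = {s}
  2. kA    = {s, t}
  3. cA    = {p, r, q, t, u}
  4. ckA   = {p, r, q, u}
applying k or c yields no new set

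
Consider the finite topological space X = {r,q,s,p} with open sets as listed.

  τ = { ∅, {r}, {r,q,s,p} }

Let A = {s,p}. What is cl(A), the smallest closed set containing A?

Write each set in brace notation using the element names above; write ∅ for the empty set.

{q,s,p}

cl via duality: int({r,q}) = {r}, so X∖{r} = {q,s,p}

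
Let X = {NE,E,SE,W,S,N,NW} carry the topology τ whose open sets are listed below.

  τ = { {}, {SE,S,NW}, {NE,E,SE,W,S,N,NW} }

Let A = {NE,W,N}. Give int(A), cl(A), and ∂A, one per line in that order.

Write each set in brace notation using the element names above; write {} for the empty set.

int(A) = {}
cl(A)  = {NE,E,W,N}
∂A     = {NE,E,W,N}

U open, U⊆A: {}. int(A) = ⋃ = {}
X∖A={E,SE,S,NW}, int(X∖A)={SE,S,NW}, hence cl(A)={NE,E,W,N}
∂A: remove int from cl → {NE,E,W,N}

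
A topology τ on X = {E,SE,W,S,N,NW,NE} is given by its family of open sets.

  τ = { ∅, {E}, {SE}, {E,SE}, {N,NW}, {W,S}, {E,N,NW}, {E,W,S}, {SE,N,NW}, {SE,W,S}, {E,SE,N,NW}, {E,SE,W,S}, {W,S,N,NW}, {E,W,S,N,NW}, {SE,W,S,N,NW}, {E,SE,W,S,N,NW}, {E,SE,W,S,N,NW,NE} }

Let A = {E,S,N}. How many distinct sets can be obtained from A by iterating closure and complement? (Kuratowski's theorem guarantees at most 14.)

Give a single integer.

10

closure: X∖int(X∖A) = X∖{SE} = {E,W,S,N,NW,NE}
Let k=closure and c=complement:
  1. A     = {E,S,N}
  2. kA    = {E,W,S,N,NW,NE}
  3. cA    = {SE,W,NW,NE}
  4. ckA   = {SE}
  5. kcA   = {SE,W,S,N,NW,NE}
  6. kckA  = {SE,NE}
  7. ckcA  = {E}
  8. ckckA = {E,W,S,N,NW}
  9. kckcA = {E,NE}
  10. ckckcA = {SE,W,S,N,NW}
— saturated at 10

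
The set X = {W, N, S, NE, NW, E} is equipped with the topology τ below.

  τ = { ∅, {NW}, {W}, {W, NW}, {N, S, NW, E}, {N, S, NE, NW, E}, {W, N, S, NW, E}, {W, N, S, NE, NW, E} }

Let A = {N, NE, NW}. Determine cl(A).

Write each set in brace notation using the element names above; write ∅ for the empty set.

{N, S, NE, NW, E}

closure: X∖int(X∖A) = X∖{W} = {N, S, NE, NW, E}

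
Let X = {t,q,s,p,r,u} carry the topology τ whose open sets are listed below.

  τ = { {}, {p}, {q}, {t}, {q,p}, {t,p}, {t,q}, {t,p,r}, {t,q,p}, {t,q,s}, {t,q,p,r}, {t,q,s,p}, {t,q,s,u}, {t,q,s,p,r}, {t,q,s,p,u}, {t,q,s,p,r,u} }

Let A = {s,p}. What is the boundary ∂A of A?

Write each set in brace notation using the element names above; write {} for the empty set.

open subsets of A: {}, {p}; so int(A) = {p}
closure: X∖int(X∖A) = X∖{t,q} = {s,p,r,u}
∂A = {s,p,r,u} minus {p} = {s,r,u}

{s,r,u}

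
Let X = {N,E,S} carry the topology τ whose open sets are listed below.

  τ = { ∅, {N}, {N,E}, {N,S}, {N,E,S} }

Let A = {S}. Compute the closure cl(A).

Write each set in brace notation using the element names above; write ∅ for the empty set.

closure: X∖int(X∖A) = X∖{N,E} = {S}

{S}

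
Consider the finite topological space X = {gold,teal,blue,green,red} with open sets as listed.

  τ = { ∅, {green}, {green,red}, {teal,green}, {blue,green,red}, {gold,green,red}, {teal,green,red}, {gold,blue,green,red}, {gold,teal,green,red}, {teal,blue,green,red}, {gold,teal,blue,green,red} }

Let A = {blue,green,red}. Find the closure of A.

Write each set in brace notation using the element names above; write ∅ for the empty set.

X∖A={gold,teal}, int(X∖A)=∅, hence cl(A)={gold,teal,blue,green,red}

{gold,teal,blue,green,red}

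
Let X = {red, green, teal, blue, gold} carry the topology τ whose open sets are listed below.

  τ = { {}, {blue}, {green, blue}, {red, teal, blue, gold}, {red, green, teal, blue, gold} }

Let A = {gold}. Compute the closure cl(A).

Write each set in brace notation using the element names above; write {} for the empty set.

{red, teal, gold}

closure: X∖int(X∖A) = X∖{green, blue} = {red, teal, gold}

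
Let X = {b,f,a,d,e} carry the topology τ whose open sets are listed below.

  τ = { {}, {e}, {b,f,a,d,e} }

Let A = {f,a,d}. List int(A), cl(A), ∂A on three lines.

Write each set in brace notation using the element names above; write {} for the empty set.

U open, U⊆A: {}. int(A) = ⋃ = {}
X∖A={b,e}, int(X∖A)={e}, hence cl(A)={b,f,a,d}
∂A: remove int from cl → {b,f,a,d}

int(A) = {}
cl(A)  = {b,f,a,d}
∂A     = {b,f,a,d}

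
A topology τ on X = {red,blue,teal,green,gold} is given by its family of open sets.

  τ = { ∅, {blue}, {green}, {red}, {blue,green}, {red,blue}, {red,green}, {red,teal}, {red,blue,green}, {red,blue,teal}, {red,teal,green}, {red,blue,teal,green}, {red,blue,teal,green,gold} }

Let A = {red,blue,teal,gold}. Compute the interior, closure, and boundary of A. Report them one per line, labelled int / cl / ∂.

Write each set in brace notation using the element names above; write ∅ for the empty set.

U open, U⊆A: ∅, {red}, {blue}, {red,teal}, {red,blue}, {red,blue,teal}. int(A) = ⋃ = {red,blue,teal}
X∖A={green}, int(X∖A)={green}, hence cl(A)={red,blue,teal,gold}
∂A: remove int from cl → {gold}

int(A) = {red,blue,teal}
cl(A)  = {red,blue,teal,gold}
∂A     = {gold}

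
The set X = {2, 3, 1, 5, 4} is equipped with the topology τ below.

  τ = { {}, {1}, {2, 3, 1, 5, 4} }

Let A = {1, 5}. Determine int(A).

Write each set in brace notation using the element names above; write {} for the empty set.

interior: largest open inside A is {1} (from {}, {1})

{1}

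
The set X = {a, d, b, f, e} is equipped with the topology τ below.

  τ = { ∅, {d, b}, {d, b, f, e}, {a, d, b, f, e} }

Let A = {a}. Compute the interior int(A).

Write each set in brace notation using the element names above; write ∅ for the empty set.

U open, U⊆A: ∅. int(A) = ⋃ = ∅

∅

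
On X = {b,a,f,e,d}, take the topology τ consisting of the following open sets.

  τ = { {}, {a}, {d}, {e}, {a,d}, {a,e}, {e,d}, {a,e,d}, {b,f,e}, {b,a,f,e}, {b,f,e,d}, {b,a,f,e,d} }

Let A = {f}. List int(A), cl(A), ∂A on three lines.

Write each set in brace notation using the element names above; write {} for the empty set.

int(A) = {}
cl(A)  = {b,f}
∂A     = {b,f}

open subsets of A: {}; so int(A) = {}
closure: X∖int(X∖A) = X∖{a,e,d} = {b,f}
∂A = {b,f} minus {} = {b,f}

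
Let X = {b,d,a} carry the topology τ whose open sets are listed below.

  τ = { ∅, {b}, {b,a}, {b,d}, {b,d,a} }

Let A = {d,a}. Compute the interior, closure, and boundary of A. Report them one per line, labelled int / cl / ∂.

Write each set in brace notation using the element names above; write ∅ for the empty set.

int(A) = ∅
cl(A)  = {d,a}
∂A     = {d,a}

open subsets of A: ∅; so int(A) = ∅
closure: X∖int(X∖A) = X∖{b} = {d,a}
∂A = {d,a} minus ∅ = {d,a}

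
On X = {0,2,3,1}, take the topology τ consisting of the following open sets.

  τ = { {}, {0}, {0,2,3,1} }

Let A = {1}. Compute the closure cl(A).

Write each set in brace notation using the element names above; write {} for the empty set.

{2,3,1}

cl via duality: int({0,2,3}) = {0}, so X∖{0} = {2,3,1}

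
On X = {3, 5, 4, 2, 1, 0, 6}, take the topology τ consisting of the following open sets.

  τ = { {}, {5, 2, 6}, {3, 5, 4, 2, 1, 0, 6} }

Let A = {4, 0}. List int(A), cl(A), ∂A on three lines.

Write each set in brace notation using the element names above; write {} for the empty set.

int(A) = {}
cl(A)  = {3, 4, 1, 0}
∂A     = {3, 4, 1, 0}

interior: largest open inside A is {} (from {})
cl via duality: int({3, 5, 2, 1, 6}) = {5, 2, 6}, so X∖{5, 2, 6} = {3, 4, 1, 0}
cl∖int = {3, 4, 1, 0}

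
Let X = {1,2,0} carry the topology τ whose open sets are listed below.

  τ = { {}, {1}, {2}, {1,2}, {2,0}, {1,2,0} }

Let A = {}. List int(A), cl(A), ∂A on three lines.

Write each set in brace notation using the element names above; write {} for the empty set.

int(A) = {}
cl(A)  = {}
∂A     = {}

open subsets of A: {}; so int(A) = {}
closure: X∖int(X∖A) = X∖{1,2,0} = {}
∂A = {} minus {} = {}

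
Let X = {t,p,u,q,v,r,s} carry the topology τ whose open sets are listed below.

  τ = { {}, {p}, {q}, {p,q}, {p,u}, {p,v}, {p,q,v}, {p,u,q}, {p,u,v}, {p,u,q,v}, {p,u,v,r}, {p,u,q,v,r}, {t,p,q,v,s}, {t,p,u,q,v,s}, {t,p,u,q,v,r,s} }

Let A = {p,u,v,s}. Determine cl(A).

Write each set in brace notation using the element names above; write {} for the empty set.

{t,p,u,v,r,s}

closure: X∖int(X∖A) = X∖{q} = {t,p,u,v,r,s}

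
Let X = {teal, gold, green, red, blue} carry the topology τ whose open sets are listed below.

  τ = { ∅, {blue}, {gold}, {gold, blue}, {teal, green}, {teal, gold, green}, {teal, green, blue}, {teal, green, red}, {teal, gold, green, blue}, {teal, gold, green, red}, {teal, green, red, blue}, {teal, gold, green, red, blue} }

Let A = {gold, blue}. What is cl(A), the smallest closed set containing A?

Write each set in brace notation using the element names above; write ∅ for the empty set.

cl via duality: int({teal, green, red}) = {teal, green, red}, so X∖{teal, green, red} = {gold, blue}

{gold, blue}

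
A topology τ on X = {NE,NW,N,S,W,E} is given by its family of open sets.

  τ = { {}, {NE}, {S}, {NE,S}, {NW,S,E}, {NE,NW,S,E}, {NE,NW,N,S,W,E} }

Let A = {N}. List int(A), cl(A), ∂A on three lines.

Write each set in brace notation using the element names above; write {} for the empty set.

U open, U⊆A: {}. int(A) = ⋃ = {}
X∖A={NE,NW,S,W,E}, int(X∖A)={NE,NW,S,E}, hence cl(A)={N,W}
∂A: remove int from cl → {N,W}

int(A) = {}
cl(A)  = {N,W}
∂A     = {N,W}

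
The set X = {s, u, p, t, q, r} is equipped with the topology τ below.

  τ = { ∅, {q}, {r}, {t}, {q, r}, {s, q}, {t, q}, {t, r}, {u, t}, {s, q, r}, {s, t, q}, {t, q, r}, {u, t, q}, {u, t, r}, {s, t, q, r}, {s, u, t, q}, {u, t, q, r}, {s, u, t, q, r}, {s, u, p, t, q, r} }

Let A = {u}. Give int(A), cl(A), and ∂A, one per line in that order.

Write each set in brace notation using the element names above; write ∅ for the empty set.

int(A) = ∅
cl(A)  = {u, p}
∂A     = {u, p}

open subsets of A: ∅; so int(A) = ∅
closure: X∖int(X∖A) = X∖{s, t, q, r} = {u, p}
∂A = {u, p} minus ∅ = {u, p}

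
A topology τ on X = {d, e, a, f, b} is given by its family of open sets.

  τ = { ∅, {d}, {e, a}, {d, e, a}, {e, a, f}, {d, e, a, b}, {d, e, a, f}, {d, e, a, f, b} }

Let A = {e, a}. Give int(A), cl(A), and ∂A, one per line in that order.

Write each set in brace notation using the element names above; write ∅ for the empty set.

open subsets of A: ∅, {e, a}; so int(A) = {e, a}
closure: X∖int(X∖A) = X∖{d} = {e, a, f, b}
∂A = {e, a, f, b} minus {e, a} = {f, b}

int(A) = {e, a}
cl(A)  = {e, a, f, b}
∂A     = {f, b}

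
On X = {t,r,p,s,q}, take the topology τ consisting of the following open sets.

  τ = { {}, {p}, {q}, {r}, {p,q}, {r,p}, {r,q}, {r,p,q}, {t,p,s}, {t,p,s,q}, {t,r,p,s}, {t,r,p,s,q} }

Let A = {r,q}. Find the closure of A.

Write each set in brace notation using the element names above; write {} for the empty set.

{r,q}

X∖A={t,p,s}, int(X∖A)={t,p,s}, hence cl(A)={r,q}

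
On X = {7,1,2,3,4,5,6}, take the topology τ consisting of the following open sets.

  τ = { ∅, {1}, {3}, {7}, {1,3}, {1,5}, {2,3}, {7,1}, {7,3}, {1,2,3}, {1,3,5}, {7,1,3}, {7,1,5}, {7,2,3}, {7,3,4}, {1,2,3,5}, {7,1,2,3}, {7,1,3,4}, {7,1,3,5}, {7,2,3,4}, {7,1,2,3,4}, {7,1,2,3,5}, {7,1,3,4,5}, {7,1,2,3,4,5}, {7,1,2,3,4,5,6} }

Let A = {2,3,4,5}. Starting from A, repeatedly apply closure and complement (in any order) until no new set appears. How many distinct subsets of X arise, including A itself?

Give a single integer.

X∖A={7,1,6}, int(X∖A)={7,1}, hence cl(A)={2,3,4,5,6}
Orbit (k=closure, c=complement):
  1. A     = {2,3,4,5}
  2. kA    = {2,3,4,5,6}
  3. cA    = {7,1,6}
  4. ckA   = {7,1}
  5. kcA   = {7,1,4,5,6}
  6. ckcA  = {2,3}
  7. kckcA = {2,3,4,6}
  8. ckckcA = {7,1,5}
(closed under both — stop)

8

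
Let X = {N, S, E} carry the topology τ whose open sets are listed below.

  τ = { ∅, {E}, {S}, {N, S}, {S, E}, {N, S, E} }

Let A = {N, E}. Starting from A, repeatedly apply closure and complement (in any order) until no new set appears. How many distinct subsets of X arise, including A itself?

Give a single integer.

4

closure: X∖int(X∖A) = X∖{S} = {N, E}
Let k=closure and c=complement:
  1. A     = {N, E}
  2. cA    = {S}
  3. kcA   = {N, S}
  4. ckcA  = {E}
— saturated at 4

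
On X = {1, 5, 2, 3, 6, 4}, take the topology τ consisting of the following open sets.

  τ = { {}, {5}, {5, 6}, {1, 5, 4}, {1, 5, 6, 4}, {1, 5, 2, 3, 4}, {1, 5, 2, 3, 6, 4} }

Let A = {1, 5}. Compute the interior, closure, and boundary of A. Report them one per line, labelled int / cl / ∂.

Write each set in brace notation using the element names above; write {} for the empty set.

int(A) = {5}
cl(A)  = {1, 5, 2, 3, 6, 4}
∂A     = {1, 2, 3, 6, 4}

opens ⊆ A: {}, {5}; union → int = {5}
complement {2, 3, 6, 4}; its interior {}; cl(A) = X∖{} = {1, 5, 2, 3, 6, 4}
boundary = {1, 5, 2, 3, 6, 4} ∖ {5} = {1, 2, 3, 6, 4}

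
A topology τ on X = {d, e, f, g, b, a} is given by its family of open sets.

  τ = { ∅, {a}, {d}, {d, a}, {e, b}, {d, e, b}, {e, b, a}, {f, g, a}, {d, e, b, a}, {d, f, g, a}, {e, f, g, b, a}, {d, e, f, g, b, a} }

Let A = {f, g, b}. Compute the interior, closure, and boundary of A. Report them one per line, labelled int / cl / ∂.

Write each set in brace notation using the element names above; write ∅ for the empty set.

int(A) = ∅
cl(A)  = {e, f, g, b}
∂A     = {e, f, g, b}

interior: largest open inside A is ∅ (from ∅)
cl via duality: int({d, e, a}) = {d, a}, so X∖{d, a} = {e, f, g, b}
cl∖int = {e, f, g, b}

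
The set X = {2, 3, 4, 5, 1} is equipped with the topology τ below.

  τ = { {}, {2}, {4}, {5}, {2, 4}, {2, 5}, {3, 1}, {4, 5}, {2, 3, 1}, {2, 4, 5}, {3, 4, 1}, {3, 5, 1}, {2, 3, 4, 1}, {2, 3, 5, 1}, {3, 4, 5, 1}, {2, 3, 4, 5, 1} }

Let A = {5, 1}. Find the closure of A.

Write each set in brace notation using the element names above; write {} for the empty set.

{3, 5, 1}

X∖A={2, 3, 4}, int(X∖A)={2, 4}, hence cl(A)={3, 5, 1}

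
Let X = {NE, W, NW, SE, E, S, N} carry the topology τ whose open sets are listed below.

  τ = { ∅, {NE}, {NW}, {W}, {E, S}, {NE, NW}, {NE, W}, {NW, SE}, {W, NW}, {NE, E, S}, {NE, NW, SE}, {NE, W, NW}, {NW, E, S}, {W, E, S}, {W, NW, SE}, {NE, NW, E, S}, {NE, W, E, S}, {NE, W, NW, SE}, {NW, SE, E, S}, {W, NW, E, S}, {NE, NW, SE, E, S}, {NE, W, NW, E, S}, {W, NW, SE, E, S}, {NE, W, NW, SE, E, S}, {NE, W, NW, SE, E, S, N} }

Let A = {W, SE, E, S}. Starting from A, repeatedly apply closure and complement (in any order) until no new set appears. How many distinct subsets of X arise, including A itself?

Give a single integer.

8

cl via duality: int({NE, NW, N}) = {NE, NW}, so X∖{NE, NW} = {W, SE, E, S, N}
Write k for closure, c for complement:
  1. A     = {W, SE, E, S}
  2. kA    = {W, SE, E, S, N}
  3. cA    = {NE, NW, N}
  4. ckA   = {NE, NW}
  5. kcA   = {NE, NW, SE, N}
  6. ckcA  = {W, E, S}
  7. kckcA = {W, E, S, N}
  8. ckckcA = {NE, NW, SE}
applying k or c yields no new set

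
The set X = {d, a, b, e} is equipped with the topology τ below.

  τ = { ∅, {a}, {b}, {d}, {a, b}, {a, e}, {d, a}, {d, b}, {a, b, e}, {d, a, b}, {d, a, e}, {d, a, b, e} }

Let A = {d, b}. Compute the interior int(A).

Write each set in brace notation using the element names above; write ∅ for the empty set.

interior: largest open inside A is {d, b} (from ∅, {b}, {d}, {d, b})

{d, b}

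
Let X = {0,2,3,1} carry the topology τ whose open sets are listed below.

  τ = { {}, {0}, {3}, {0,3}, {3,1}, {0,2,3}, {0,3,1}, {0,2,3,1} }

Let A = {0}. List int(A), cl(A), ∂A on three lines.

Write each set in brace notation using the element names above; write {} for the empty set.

int(A) = {0}
cl(A)  = {0,2}
∂A     = {2}

open subsets of A: {}, {0}; so int(A) = {0}
closure: X∖int(X∖A) = X∖{3,1} = {0,2}
∂A = {0,2} minus {0} = {2}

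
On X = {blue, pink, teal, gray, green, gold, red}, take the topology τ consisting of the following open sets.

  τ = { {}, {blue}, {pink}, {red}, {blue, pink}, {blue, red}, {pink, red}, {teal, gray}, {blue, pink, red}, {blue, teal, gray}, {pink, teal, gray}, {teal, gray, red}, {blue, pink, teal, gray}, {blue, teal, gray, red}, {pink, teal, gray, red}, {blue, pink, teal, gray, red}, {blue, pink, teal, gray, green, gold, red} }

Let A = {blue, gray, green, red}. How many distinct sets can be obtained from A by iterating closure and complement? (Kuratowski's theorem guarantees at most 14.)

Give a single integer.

10

cl via duality: int({pink, teal, gold}) = {pink}, so X∖{pink} = {blue, teal, gray, green, gold, red}
Write k for closure, c for complement:
  1. A     = {blue, gray, green, red}
  2. kA    = {blue, teal, gray, green, gold, red}
  3. cA    = {pink, teal, gold}
  4. ckA   = {pink}
  5. kcA   = {pink, teal, gray, green, gold}
  6. kckA  = {pink, green, gold}
  7. ckcA  = {blue, red}
  8. ckckA = {blue, teal, gray, red}
  9. kckcA = {blue, green, gold, red}
  10. ckckcA = {pink, teal, gray}
applying k or c yields no new set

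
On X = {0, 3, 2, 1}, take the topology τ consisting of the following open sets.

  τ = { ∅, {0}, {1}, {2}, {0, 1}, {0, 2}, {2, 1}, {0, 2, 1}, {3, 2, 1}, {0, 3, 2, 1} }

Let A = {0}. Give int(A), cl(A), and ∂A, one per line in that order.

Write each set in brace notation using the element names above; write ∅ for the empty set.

opens ⊆ A: ∅, {0}; union → int = {0}
complement {3, 2, 1}; its interior {3, 2, 1}; cl(A) = X∖{3, 2, 1} = {0}
boundary = {0} ∖ {0} = ∅

int(A) = {0}
cl(A)  = {0}
∂A     = ∅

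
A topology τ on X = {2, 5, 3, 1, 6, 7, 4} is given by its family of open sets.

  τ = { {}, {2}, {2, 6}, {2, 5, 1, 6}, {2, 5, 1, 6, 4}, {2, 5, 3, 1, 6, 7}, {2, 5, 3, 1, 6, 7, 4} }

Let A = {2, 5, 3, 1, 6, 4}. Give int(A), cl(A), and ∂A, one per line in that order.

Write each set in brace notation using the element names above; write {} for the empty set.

int(A) = {2, 5, 1, 6, 4}
cl(A)  = {2, 5, 3, 1, 6, 7, 4}
∂A     = {3, 7}

U open, U⊆A: {}, {2}, {2, 6}, {2, 5, 1, 6}, {2, 5, 1, 6, 4}. int(A) = ⋃ = {2, 5, 1, 6, 4}
X∖A={7}, int(X∖A)={}, hence cl(A)={2, 5, 3, 1, 6, 7, 4}
∂A: remove int from cl → {3, 7}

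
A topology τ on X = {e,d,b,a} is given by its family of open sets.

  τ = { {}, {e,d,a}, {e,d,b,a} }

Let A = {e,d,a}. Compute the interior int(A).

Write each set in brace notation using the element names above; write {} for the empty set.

open subsets of A: {}, {e,d,a}; so int(A) = {e,d,a}

{e,d,a}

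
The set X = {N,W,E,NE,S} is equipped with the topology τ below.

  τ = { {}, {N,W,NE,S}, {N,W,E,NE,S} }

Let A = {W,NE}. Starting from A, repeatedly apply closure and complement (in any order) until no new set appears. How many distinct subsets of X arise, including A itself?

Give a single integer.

4

closure: X∖int(X∖A) = X∖{} = {N,W,E,NE,S}
Let k=closure and c=complement:
  1. A     = {W,NE}
  2. kA    = {N,W,E,NE,S}
  3. cA    = {N,E,S}
  4. ckA   = {}
— saturated at 4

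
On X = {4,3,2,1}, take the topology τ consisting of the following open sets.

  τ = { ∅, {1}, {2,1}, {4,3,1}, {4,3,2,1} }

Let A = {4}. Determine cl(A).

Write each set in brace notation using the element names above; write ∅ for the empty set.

{4,3}

X∖A={3,2,1}, int(X∖A)={2,1}, hence cl(A)={4,3}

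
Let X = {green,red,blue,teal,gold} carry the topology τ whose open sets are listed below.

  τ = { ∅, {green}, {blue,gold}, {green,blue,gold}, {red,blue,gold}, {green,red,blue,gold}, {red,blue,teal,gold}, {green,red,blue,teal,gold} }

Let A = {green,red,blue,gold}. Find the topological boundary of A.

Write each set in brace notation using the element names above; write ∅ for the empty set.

open subsets of A: ∅, {green}, {blue,gold}, {green,blue,gold}, {red,blue,gold}, {green,red,blue,gold}; so int(A) = {green,red,blue,gold}
closure: X∖int(X∖A) = X∖∅ = {green,red,blue,teal,gold}
∂A = {green,red,blue,teal,gold} minus {green,red,blue,gold} = {teal}

{teal}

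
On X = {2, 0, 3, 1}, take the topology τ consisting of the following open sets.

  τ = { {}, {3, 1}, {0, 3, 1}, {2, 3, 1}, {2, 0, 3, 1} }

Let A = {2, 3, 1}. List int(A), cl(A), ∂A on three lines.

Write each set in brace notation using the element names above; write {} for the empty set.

int(A) = {2, 3, 1}
cl(A)  = {2, 0, 3, 1}
∂A     = {0}

open subsets of A: {}, {3, 1}, {2, 3, 1}; so int(A) = {2, 3, 1}
closure: X∖int(X∖A) = X∖{} = {2, 0, 3, 1}
∂A = {2, 0, 3, 1} minus {2, 3, 1} = {0}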